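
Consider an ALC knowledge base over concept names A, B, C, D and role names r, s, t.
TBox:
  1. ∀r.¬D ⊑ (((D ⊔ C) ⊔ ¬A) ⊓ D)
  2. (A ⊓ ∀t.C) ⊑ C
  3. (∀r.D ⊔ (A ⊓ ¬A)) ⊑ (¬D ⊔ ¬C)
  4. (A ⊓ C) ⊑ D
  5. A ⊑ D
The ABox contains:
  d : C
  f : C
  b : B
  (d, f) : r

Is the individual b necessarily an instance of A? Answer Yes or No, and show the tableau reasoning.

No

1. b : A?  L(b) = {B} ∪ {¬A}
   open: L(b) ⊇ {B, ¬A, ∃r.D, ∃r.¬D} (+ ∃-successors) — b ∉ A possible
2. Hence b : A: not entailed.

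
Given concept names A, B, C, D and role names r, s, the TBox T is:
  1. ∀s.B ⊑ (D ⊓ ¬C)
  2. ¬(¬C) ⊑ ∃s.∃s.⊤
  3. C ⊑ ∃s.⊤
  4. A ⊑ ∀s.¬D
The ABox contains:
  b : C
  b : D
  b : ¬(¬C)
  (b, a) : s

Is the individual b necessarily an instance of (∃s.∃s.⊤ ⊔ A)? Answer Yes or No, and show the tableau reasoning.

1. b : (∃s.∃s.⊤ ⊔ A)?  L(b) = {C, D, ¬(¬C)} ∪ {(∀s.∀s.⊥ ⊓ ¬A)}
   clash {C, ¬C} at b — b ∈ (∃s.∃s.⊤ ⊔ A)
2. Hence b : (∃s.∃s.⊤ ⊔ A): entailed.

Yes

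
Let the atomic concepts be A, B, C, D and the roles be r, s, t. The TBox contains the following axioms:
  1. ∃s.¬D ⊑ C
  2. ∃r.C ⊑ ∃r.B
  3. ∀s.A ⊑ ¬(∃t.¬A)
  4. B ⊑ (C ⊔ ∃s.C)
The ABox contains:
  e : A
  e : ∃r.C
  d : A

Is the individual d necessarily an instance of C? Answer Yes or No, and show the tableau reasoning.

No

1. d : C?  L(d) = {A} ∪ {¬C}
   open: L(d) ⊇ {A, ¬B, ¬C, ∀r.¬C, ∀s.D, …} (+ ∃-successors) — d ∉ C possible
2. Hence d : C: not entailed.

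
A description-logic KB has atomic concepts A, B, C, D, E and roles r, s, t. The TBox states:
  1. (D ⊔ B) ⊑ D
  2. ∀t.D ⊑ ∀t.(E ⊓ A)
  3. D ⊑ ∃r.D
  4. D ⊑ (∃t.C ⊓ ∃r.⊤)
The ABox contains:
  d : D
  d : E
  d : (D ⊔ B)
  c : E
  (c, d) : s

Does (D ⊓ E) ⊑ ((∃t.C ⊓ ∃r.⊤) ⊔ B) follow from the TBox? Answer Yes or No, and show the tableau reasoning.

1. (D ⊓ E) ⊑ ((∃t.C ⊓ ∃r.⊤) ⊔ B)  ⇔  ((D ⊓ E) ⊓ ((∀t.¬C ⊔ ∀r.⊥) ⊓ ¬B)) unsat w.r.t. T
   all branches close; clash ⊥ at an ∃-successor
2. Hence (D ⊓ E) ⊑ ((∃t.C ⊓ ∃r.⊤) ⊔ B): entailed.

Yes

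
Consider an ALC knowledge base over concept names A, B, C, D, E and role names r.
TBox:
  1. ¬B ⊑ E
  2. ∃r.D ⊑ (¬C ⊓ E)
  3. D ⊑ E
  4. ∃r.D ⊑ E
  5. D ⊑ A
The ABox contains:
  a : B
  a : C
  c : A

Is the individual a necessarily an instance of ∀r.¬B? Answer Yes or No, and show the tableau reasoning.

1. a : ∀r.¬B?  L(a) = {B, C} ∪ {∃r.B}
   open: L(a) ⊇ {B, C, ¬D, ∀r.¬D, ∃r.B} (+ ∃-successors) — a ∉ ∀r.¬B possible
2. Hence a : ∀r.¬B: not entailed.

No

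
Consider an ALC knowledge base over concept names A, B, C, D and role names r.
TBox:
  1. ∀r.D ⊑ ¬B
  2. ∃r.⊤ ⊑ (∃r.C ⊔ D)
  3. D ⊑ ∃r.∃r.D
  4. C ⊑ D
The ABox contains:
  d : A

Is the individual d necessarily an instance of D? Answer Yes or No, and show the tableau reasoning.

1. d : D?  L(d) = {A} ∪ {¬D}
   open: L(d) ⊇ {A, ¬B, ¬C, ¬D, ∀r.⊥} — d ∉ D possible
2. Hence d : D: not entailed.

No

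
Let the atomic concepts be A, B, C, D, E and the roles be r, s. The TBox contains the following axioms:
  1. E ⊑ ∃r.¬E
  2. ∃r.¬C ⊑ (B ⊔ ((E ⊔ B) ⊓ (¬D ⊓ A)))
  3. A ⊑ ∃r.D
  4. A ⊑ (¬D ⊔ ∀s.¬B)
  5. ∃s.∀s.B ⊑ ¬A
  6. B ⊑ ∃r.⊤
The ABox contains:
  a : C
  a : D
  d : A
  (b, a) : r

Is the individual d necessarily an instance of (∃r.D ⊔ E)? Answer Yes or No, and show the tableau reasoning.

Yes

1. d : (∃r.D ⊔ E)?  L(d) = {A} ∪ {(∀r.¬D ⊓ ¬E)}
   clash {A, ¬A} at d — d ∈ (∃r.D ⊔ E)
2. Hence d : (∃r.D ⊔ E): entailed.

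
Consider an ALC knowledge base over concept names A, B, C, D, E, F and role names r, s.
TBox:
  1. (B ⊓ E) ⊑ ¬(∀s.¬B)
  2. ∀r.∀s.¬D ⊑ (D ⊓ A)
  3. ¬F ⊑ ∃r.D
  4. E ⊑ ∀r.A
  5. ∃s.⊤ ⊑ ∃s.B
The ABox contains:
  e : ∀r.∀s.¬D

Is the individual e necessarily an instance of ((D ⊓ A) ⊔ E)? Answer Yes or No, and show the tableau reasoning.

1. e : ((D ⊓ A) ⊔ E)?  L(e) = {∀r.∀s.¬D} ∪ {((¬D ⊔ ¬A) ⊓ ¬E)}
   clash {A, ¬A} at e — e ∈ ((D ⊓ A) ⊔ E)
2. Hence e : ((D ⊓ A) ⊔ E): entailed.

Yes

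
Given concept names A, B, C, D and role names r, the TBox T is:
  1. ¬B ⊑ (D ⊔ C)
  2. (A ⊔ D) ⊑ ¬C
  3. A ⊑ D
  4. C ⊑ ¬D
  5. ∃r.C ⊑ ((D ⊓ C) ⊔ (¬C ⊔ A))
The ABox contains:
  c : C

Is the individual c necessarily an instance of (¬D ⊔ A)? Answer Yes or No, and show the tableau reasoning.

Yes

1. c : (¬D ⊔ A)?  L(c) = {C} ∪ {(D ⊓ ¬A)}
   clash {D, ¬D} at c — c ∈ (¬D ⊔ A)
2. Hence c : (¬D ⊔ A): entailed.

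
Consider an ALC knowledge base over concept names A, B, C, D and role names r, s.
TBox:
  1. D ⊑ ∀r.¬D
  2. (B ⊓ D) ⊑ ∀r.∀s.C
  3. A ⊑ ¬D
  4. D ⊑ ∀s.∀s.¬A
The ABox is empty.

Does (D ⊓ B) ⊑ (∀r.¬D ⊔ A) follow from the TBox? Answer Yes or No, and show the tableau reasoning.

Yes

1. (D ⊓ B) ⊑ (∀r.¬D ⊔ A)  ⇔  ((D ⊓ B) ⊓ (∃r.D ⊓ ¬A)) unsat w.r.t. T
   all branches close; clash {D, ¬D} at an ∃-successor
2. Hence (D ⊓ B) ⊑ (∀r.¬D ⊔ A): entailed.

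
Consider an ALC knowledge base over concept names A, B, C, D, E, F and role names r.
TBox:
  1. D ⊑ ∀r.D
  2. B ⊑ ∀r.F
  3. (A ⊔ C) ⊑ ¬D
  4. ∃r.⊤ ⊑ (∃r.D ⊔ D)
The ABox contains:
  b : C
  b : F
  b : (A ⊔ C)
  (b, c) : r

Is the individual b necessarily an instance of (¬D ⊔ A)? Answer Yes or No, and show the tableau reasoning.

Yes

1. b : (¬D ⊔ A)?  L(b) = {C, F, (A ⊔ C)} ∪ {(D ⊓ ¬A)}
   clash {D, ¬D} at b — b ∈ (¬D ⊔ A)
2. Hence b : (¬D ⊔ A): entailed.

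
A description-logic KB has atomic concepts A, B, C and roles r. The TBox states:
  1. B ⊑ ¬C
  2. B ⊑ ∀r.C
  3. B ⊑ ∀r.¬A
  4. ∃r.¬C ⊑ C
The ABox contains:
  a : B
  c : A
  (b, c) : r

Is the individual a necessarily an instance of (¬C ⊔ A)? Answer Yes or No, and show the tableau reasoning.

1. a : (¬C ⊔ A)?  L(a) = {B} ∪ {(C ⊓ ¬A)}
   clash {C, ¬C} at a — a ∈ (¬C ⊔ A)
2. Hence a : (¬C ⊔ A): entailed.

Yes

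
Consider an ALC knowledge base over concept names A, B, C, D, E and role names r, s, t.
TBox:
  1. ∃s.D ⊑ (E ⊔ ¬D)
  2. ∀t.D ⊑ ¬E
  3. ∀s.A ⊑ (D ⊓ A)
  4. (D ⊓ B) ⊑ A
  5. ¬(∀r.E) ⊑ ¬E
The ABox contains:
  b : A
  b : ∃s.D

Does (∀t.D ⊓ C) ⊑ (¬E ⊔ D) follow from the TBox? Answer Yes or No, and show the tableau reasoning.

Yes

1. (∀t.D ⊓ C) ⊑ (¬E ⊔ D)  ⇔  ((∀t.D ⊓ C) ⊓ (E ⊓ ¬D)) unsat w.r.t. T
   all branches close; clash {E, ¬E} at x₀
2. Hence (∀t.D ⊓ C) ⊑ (¬E ⊔ D): entailed.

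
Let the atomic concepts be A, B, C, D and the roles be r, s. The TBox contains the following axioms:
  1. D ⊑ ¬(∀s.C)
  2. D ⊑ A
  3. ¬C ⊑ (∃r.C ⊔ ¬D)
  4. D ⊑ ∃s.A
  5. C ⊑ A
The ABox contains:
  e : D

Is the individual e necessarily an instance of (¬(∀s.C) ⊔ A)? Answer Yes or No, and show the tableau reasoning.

1. e : (¬(∀s.C) ⊔ A)?  L(e) = {D} ∪ {(∀s.C ⊓ ¬A)}
   clash {A, ¬A} at e — e ∈ (¬(∀s.C) ⊔ A)
2. Hence e : (¬(∀s.C) ⊔ A): entailed.

Yes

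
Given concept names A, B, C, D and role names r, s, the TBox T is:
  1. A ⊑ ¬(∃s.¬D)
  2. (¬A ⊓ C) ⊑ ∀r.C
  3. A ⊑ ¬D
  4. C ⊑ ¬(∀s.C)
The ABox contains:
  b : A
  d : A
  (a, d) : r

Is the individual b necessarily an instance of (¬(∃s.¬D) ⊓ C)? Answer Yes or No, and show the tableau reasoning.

No

1. b : (¬(∃s.¬D) ⊓ C)?  L(b) = {A} ∪ {(∃s.¬D ⊔ ¬C)}
   apply at b: A⊑¬(∃s.¬D); A⊑¬D
   open: L(b) ⊇ {A, ¬C, ¬D, ∀s.D} — b ∉ (¬(∃s.¬D) ⊓ C) possible
2. Hence b : (¬(∃s.¬D) ⊓ C): not entailed.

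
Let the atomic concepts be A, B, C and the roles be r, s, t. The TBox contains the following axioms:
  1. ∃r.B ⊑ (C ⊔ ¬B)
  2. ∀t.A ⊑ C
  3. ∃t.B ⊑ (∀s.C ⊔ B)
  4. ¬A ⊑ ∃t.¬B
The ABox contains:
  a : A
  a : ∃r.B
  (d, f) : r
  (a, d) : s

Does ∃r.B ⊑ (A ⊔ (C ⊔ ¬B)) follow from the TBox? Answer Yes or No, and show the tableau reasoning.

Yes

1. ∃r.B ⊑ (A ⊔ (C ⊔ ¬B))  ⇔  (∃r.B ⊓ (¬A ⊓ (¬C ⊓ B))) unsat w.r.t. T
   all branches close; clash {B, ¬B} at x₀
2. Hence ∃r.B ⊑ (A ⊔ (C ⊔ ¬B)): entailed.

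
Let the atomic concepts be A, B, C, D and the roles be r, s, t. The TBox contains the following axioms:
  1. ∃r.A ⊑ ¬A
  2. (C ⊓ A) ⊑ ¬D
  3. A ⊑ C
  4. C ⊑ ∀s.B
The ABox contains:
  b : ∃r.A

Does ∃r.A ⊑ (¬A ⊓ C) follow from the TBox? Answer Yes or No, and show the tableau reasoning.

No

1. ∃r.A ⊑ (¬A ⊓ C)  ⇔  (∃r.A ⊓ (A ⊔ ¬C)) unsat w.r.t. T
   apply at x₀: ∃r.A⊑¬A
   open: L(x₀) ⊇ {¬A, ¬C, ∃r.A} (+ ∃-successors)
2. Hence ∃r.A ⊑ (¬A ⊓ C): not entailed.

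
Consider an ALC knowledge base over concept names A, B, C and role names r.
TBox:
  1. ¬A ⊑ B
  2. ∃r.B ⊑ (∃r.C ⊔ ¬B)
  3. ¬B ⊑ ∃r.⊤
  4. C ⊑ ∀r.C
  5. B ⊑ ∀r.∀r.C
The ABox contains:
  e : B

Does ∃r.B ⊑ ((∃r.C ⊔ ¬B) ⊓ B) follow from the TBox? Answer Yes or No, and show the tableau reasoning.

No

1. ∃r.B ⊑ ((∃r.C ⊔ ¬B) ⊓ B)  ⇔  (∃r.B ⊓ ((∀r.¬C ⊓ B) ⊔ ¬B)) unsat w.r.t. T
   apply at x₀: ∃r.B⊑(∃r.C ⊔ ¬B)
   open: L(x₀) ⊇ {A, ¬B, ¬C, ∃r.B, ∃r.⊤} (+ ∃-successors)
2. Hence ∃r.B ⊑ ((∃r.C ⊔ ¬B) ⊓ B): not entailed.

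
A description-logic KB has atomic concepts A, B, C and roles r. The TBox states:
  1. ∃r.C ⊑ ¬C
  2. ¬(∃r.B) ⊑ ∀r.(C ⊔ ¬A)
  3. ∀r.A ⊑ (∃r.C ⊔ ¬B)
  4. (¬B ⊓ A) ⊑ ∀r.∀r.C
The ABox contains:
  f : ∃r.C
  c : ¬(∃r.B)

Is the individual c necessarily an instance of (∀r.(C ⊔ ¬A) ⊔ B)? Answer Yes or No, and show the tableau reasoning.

1. c : (∀r.(C ⊔ ¬A) ⊔ B)?  L(c) = {¬(∃r.B)} ∪ {(∃r.(¬C ⊓ A) ⊓ ¬B)}
   clash {A, ¬A} at an ∃-successor — c ∈ (∀r.(C ⊔ ¬A) ⊔ B)
2. Hence c : (∀r.(C ⊔ ¬A) ⊔ B): entailed.

Yes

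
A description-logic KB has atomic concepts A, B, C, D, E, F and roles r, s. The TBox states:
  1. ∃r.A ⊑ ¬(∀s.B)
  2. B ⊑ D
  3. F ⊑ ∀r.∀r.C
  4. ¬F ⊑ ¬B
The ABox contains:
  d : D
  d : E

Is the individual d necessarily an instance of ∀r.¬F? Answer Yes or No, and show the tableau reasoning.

No

1. d : ∀r.¬F?  L(d) = {D, E} ∪ {∃r.F}
   open: L(d) ⊇ {D, E, F, ∀r.¬A, ∀r.∀r.C, …} (+ ∃-successors) — d ∉ ∀r.¬F possible
2. Hence d : ∀r.¬F: not entailed.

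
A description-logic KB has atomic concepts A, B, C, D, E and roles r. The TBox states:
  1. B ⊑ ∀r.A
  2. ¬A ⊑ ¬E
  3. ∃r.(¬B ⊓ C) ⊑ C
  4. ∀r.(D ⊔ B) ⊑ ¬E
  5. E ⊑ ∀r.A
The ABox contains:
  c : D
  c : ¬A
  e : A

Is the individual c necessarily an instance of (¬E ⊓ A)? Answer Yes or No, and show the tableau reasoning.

1. c : (¬E ⊓ A)?  L(c) = {D, ¬A} ∪ {(E ⊔ ¬A)}
   apply at c: ¬A⊑¬E
   open: L(c) ⊇ {D, ¬A, ¬B, ¬E, ∀r.(B ⊔ ¬C)} — c ∉ (¬E ⊓ A) possible
2. Hence c : (¬E ⊓ A): not entailed.

No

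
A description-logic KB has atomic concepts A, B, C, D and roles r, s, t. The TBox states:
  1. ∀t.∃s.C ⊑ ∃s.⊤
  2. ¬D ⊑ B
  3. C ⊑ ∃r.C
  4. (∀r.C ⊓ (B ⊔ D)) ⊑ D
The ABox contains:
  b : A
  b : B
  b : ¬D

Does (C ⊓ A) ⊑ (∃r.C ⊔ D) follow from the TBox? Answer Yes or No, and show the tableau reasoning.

Yes

1. (C ⊓ A) ⊑ (∃r.C ⊔ D)  ⇔  ((C ⊓ A) ⊓ (∀r.¬C ⊓ ¬D)) unsat w.r.t. T
   all branches close; clash {D, ¬D} at x₀
2. Hence (C ⊓ A) ⊑ (∃r.C ⊔ D): entailed.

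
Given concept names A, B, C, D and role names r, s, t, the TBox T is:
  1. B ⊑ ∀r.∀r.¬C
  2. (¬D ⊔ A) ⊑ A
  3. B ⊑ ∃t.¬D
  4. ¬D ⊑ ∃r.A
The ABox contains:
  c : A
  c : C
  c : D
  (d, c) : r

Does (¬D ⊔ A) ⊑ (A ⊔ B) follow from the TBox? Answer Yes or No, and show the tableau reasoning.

Yes

1. (¬D ⊔ A) ⊑ (A ⊔ B)  ⇔  ((¬D ⊔ A) ⊓ (¬A ⊓ ¬B)) unsat w.r.t. T
   all branches close; clash {A, ¬A} at x₀
2. Hence (¬D ⊔ A) ⊑ (A ⊔ B): entailed.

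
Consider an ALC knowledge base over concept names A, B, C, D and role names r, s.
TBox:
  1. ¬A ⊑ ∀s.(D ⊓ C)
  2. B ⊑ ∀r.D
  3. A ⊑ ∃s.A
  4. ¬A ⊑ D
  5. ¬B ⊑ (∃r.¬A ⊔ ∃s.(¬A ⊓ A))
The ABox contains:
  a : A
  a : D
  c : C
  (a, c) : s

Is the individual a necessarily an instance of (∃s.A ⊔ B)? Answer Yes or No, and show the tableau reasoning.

1. a : (∃s.A ⊔ B)?  L(a) = {A, D} ∪ {(∀s.¬A ⊓ ¬B)}
   clash {A, ¬A} at an ∃-successor — a ∈ (∃s.A ⊔ B)
2. Hence a : (∃s.A ⊔ B): entailed.

Yes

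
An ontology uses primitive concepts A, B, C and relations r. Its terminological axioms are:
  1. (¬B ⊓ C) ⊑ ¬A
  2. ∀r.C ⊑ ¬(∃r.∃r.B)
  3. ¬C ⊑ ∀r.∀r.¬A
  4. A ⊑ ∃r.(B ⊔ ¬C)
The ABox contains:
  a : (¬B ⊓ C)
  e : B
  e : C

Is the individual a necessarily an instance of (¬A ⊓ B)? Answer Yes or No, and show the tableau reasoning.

1. a : (¬A ⊓ B)?  L(a) = {(¬B ⊓ C)} ∪ {(A ⊔ ¬B)}
   apply at a: (¬B ⊓ C)⊑¬A
   open: L(a) ⊇ {C, ¬A, ¬B, ∃r.¬C} (+ ∃-successors) — a ∉ (¬A ⊓ B) possible
2. Hence a : (¬A ⊓ B): not entailed.

No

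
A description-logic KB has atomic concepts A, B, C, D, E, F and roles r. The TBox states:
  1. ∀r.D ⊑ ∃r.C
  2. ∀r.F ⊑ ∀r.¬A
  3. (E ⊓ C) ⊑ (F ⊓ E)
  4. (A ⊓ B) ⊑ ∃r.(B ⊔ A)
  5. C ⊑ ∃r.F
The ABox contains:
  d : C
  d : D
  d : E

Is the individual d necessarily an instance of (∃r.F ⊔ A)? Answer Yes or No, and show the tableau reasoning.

Yes

1. d : (∃r.F ⊔ A)?  L(d) = {C, D, E} ∪ {(∀r.¬F ⊓ ¬A)}
   clash {F, ¬F} at an ∃-successor — d ∈ (∃r.F ⊔ A)
2. Hence d : (∃r.F ⊔ A): entailed.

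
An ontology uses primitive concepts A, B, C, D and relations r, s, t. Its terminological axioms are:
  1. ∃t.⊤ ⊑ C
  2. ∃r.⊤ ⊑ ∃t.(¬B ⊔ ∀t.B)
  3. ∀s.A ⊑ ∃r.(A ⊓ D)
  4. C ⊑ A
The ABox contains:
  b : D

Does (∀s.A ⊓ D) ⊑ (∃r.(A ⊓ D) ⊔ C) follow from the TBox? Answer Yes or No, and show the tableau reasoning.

1. (∀s.A ⊓ D) ⊑ (∃r.(A ⊓ D) ⊔ C)  ⇔  ((∀s.A ⊓ D) ⊓ (∀r.(¬A ⊔ ¬D) ⊓ ¬C)) unsat w.r.t. T
   all branches close; clash {C, ¬C} at x₀
2. Hence (∀s.A ⊓ D) ⊑ (∃r.(A ⊓ D) ⊔ C): entailed.

Yes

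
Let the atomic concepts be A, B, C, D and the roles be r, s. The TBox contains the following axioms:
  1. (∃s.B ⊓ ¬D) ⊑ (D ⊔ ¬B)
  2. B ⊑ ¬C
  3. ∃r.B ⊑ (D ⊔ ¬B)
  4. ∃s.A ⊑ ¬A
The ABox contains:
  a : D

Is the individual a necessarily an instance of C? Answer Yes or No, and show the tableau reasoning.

1. a : C?  L(a) = {D} ∪ {¬C}
   open: L(a) ⊇ {D, ¬C, ∀r.¬B, ∀s.¬A} — a ∉ C possible
2. Hence a : C: not entailed.

No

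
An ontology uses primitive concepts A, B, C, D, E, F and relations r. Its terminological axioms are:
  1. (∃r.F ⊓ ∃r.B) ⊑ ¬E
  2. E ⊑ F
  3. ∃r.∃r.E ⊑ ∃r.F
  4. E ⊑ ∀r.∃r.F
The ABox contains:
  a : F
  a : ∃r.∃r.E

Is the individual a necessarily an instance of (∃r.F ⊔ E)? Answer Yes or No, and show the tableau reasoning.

1. a : (∃r.F ⊔ E)?  L(a) = {F, ∃r.∃r.E} ∪ {(∀r.¬F ⊓ ¬E)}
   clash {F, ¬F} at an ∃-successor — a ∈ (∃r.F ⊔ E)
2. Hence a : (∃r.F ⊔ E): entailed.

Yes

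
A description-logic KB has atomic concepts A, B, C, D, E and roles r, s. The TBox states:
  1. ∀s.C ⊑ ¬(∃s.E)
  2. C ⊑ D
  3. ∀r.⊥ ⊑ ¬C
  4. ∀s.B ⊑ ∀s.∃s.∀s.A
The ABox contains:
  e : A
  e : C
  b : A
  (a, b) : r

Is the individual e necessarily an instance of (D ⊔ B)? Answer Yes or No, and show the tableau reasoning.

Yes

1. e : (D ⊔ B)?  L(e) = {A, C} ∪ {(¬D ⊓ ¬B)}
   clash {D, ¬D} at e — e ∈ (D ⊔ B)
2. Hence e : (D ⊔ B): entailed.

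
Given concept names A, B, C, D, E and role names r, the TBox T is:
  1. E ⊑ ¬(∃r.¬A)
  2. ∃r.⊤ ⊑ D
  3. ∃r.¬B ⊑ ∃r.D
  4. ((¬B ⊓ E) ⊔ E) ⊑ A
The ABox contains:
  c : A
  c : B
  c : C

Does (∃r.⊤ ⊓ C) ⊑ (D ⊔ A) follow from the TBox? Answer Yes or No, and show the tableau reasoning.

Yes

1. (∃r.⊤ ⊓ C) ⊑ (D ⊔ A)  ⇔  ((∃r.⊤ ⊓ C) ⊓ (¬D ⊓ ¬A)) unsat w.r.t. T
   all branches close; clash {D, ¬D} at x₀
2. Hence (∃r.⊤ ⊓ C) ⊑ (D ⊔ A): entailed.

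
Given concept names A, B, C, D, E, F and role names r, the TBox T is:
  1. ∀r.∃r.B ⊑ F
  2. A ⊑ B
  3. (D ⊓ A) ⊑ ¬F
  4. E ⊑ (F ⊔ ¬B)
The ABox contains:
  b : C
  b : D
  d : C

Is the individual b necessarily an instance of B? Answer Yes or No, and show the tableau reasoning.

1. b : B?  L(b) = {C, D} ∪ {¬B}
   open: L(b) ⊇ {C, D, ¬A, ¬B, ¬E, …} (+ ∃-successors) — b ∉ B possible
2. Hence b : B: not entailed.

No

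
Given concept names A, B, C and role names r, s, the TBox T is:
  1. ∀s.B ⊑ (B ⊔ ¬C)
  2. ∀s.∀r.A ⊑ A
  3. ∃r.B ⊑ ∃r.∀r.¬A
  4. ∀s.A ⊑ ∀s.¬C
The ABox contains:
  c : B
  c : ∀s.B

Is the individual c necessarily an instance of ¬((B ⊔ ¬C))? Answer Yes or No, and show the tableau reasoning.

No

1. c : ¬((B ⊔ ¬C))?  L(c) = {B, ∀s.B} ∪ {(B ⊔ ¬C)}
   open: L(c) ⊇ {B, ∀r.¬B, ∀s.B, ∃s.¬A, ∃s.∃r.¬A} (+ ∃-successors) — c ∉ ¬((B ⊔ ¬C)) possible
2. Hence c : ¬((B ⊔ ¬C)): not entailed.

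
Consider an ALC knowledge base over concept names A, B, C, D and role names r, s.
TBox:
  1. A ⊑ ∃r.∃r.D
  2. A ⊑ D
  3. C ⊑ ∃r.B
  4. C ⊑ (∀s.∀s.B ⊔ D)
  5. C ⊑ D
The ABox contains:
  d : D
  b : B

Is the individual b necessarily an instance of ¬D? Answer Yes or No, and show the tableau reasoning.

1. b : ¬D?  L(b) = {B} ∪ {D}
   open: L(b) ⊇ {B, D, ¬A, ¬C} — b ∉ ¬D possible
2. Hence b : ¬D: not entailed.

No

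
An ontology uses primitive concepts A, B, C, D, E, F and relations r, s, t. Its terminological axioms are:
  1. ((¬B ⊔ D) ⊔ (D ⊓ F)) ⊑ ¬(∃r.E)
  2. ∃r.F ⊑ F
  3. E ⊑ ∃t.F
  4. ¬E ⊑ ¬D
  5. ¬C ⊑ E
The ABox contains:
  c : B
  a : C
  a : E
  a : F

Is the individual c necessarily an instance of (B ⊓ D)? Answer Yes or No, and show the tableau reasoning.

No

1. c : (B ⊓ D)?  L(c) = {B} ∪ {(¬B ⊔ ¬D)}
   open: L(c) ⊇ {B, C, E, ¬D, ∀r.¬F, …} (+ ∃-successors) — c ∉ (B ⊓ D) possible
2. Hence c : (B ⊓ D): not entailed.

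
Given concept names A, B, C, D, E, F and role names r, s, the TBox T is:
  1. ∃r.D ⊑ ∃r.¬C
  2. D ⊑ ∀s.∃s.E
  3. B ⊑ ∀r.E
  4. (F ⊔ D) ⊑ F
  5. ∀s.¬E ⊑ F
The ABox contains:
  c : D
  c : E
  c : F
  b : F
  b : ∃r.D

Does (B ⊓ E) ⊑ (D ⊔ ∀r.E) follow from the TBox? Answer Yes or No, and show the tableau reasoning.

Yes

1. (B ⊓ E) ⊑ (D ⊔ ∀r.E)  ⇔  ((B ⊓ E) ⊓ (¬D ⊓ ∃r.¬E)) unsat w.r.t. T
   all branches close; clash {E, ¬E} at an ∃-successor
2. Hence (B ⊓ E) ⊑ (D ⊔ ∀r.E): entailed.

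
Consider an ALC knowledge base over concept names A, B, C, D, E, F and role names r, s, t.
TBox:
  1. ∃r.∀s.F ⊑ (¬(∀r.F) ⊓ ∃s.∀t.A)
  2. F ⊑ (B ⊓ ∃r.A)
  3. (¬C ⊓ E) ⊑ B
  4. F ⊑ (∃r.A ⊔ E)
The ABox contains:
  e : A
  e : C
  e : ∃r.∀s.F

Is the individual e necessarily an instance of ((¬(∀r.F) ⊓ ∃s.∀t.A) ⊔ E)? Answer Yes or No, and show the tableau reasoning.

Yes

1. e : ((¬(∀r.F) ⊓ ∃s.∀t.A) ⊔ E)?  L(e) = {A, C, ∃r.∀s.F} ∪ {((∀r.F ⊔ ∀s.∃t.¬A) ⊓ ¬E)}
   clash {A, ¬A} at an ∃-successor — e ∈ ((¬(∀r.F) ⊓ ∃s.∀t.A) ⊔ E)
2. Hence e : ((¬(∀r.F) ⊓ ∃s.∀t.A) ⊔ E): entailed.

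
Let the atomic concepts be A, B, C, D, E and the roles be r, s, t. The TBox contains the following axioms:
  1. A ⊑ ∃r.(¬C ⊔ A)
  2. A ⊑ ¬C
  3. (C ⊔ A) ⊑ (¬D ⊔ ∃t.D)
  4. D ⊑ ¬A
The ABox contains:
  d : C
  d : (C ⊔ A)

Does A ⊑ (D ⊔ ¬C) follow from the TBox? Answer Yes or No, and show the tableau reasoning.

Yes

1. A ⊑ (D ⊔ ¬C)  ⇔  (A ⊓ (¬D ⊓ C)) unsat w.r.t. T
   all branches close; clash {C, ¬C} at x₀
2. Hence A ⊑ (D ⊔ ¬C): entailed.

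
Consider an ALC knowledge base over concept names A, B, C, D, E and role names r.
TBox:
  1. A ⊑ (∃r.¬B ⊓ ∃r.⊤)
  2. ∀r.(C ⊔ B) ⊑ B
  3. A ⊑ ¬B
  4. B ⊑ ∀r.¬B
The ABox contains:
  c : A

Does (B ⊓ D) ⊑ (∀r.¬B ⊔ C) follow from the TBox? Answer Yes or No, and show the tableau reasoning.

Yes

1. (B ⊓ D) ⊑ (∀r.¬B ⊔ C)  ⇔  ((B ⊓ D) ⊓ (∃r.B ⊓ ¬C)) unsat w.r.t. T
   all branches close; clash {B, ¬B} at x₀
2. Hence (B ⊓ D) ⊑ (∀r.¬B ⊔ C): entailed.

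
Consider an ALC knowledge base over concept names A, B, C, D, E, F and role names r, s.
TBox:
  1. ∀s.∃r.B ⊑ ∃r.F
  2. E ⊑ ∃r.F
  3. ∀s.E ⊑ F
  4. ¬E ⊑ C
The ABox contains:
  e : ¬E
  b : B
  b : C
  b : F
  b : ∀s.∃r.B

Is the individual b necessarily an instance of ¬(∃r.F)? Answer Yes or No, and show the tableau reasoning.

No

1. b : ¬(∃r.F)?  L(b) = {B, C, F, ∀s.∃r.B} ∪ {∃r.F}
   open: L(b) ⊇ {B, C, F, ∀s.∃r.B, ∃r.F} (+ ∃-successors) — b ∉ ¬(∃r.F) possible
2. Hence b : ¬(∃r.F): not entailed.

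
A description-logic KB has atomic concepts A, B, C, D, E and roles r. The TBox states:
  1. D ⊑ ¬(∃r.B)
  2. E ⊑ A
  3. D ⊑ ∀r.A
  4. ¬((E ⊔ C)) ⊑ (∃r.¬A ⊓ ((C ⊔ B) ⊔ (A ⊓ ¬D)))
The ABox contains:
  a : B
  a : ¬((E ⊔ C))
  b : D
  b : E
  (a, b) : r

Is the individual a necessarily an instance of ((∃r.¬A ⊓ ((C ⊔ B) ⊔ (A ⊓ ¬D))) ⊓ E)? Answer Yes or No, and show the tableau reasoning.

No

1. a : ((∃r.¬A ⊓ ((C ⊔ B) ⊔ (A ⊓ ¬D))) ⊓ E)?  L(a) = {B, ¬((E ⊔ C))} ∪ {((∀r.A ⊔ ((¬C ⊓ ¬B) ⊓ (¬A ⊔ D))) ⊔ ¬E)}
   apply at a: ¬((E ⊔ C))⊑(∃r.¬A ⊓ ((C ⊔ B) ⊔ (A ⊓ ¬D)))
   open: L(a) ⊇ {B, ¬C, ¬D, ¬E, ∃r.¬A} (+ ∃-successors) — a ∉ ((∃r.¬A ⊓ ((C ⊔ B) ⊔ (A ⊓ ¬D))) ⊓ E) possible
2. Hence a : ((∃r.¬A ⊓ ((C ⊔ B) ⊔ (A ⊓ ¬D))) ⊓ E): not entailed.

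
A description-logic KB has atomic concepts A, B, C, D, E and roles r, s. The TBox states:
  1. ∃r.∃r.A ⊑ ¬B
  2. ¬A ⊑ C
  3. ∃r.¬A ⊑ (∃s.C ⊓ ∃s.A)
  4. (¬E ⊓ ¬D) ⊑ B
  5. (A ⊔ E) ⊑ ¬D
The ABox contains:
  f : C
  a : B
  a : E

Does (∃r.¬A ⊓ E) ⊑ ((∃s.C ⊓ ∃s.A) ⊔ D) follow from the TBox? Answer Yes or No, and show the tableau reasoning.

1. (∃r.¬A ⊓ E) ⊑ ((∃s.C ⊓ ∃s.A) ⊔ D)  ⇔  ((∃r.¬A ⊓ E) ⊓ ((∀s.¬C ⊔ ∀s.¬A) ⊓ ¬D)) unsat w.r.t. T
   all branches close; clash {B, ¬B} at x₀
2. Hence (∃r.¬A ⊓ E) ⊑ ((∃s.C ⊓ ∃s.A) ⊔ D): entailed.

Yes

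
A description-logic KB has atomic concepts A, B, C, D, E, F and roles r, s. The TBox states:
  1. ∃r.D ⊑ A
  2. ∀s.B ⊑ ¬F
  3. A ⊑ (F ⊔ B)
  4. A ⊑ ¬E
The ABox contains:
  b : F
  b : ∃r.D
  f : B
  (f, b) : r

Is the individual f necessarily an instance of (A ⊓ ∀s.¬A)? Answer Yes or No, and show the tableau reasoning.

No

1. f : (A ⊓ ∀s.¬A)?  L(f) = {B} ∪ {(¬A ⊔ ∃s.A)}
   open: L(f) ⊇ {B, ¬A, ∀r.¬D, ∃s.¬B} (+ ∃-successors) — f ∉ (A ⊓ ∀s.¬A) possible
2. Hence f : (A ⊓ ∀s.¬A): not entailed.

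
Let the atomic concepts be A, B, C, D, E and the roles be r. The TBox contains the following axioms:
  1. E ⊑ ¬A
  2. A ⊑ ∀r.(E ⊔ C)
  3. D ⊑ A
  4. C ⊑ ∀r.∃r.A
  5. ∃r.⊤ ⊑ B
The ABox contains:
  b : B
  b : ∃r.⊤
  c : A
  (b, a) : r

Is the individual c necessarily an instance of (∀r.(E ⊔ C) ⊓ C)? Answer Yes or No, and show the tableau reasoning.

1. c : (∀r.(E ⊔ C) ⊓ C)?  L(c) = {A} ∪ {(∃r.(¬E ⊓ ¬C) ⊔ ¬C)}
   apply at c: A⊑∀r.(E ⊔ C)
   open: L(c) ⊇ {A, ¬C, ¬E, ∀r.(E ⊔ C), ∀r.⊥} — c ∉ (∀r.(E ⊔ C) ⊓ C) possible
2. Hence c : (∀r.(E ⊔ C) ⊓ C): not entailed.

No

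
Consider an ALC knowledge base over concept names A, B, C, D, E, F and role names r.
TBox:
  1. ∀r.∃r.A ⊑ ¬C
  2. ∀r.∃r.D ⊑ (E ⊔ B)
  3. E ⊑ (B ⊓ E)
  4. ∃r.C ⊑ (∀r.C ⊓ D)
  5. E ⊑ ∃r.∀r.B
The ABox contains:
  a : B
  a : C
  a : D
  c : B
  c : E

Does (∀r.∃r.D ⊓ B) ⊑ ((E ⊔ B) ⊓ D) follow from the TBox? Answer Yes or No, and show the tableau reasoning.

1. (∀r.∃r.D ⊓ B) ⊑ ((E ⊔ B) ⊓ D)  ⇔  ((∀r.∃r.D ⊓ B) ⊓ ((¬E ⊓ ¬B) ⊔ ¬D)) unsat w.r.t. T
   apply at x₀: ∀r.∃r.D⊑(E ⊔ B)
   open: L(x₀) ⊇ {B, ¬D, ¬E, ∀r.¬C, ∀r.∃r.D, …} (+ ∃-successors)
2. Hence (∀r.∃r.D ⊓ B) ⊑ ((E ⊔ B) ⊓ D): not entailed.

No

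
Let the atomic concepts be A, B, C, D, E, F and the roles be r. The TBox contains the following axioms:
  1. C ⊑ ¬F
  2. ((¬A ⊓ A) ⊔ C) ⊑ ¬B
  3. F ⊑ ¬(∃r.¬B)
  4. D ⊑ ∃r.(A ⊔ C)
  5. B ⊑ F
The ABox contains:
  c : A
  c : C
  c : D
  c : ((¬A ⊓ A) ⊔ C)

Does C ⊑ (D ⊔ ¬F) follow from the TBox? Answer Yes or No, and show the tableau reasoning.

1. C ⊑ (D ⊔ ¬F)  ⇔  (C ⊓ (¬D ⊓ F)) unsat w.r.t. T
   all branches close; clash {F, ¬F} at x₀
2. Hence C ⊑ (D ⊔ ¬F): entailed.

Yes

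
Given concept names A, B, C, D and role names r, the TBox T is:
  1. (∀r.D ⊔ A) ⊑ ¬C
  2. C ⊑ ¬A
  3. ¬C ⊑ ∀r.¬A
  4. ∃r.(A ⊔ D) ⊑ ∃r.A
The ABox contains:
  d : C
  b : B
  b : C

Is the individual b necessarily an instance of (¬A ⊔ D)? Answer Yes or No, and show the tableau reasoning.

1. b : (¬A ⊔ D)?  L(b) = {B, C} ∪ {(A ⊓ ¬D)}
   clash {A, ¬A} at b — b ∈ (¬A ⊔ D)
2. Hence b : (¬A ⊔ D): entailed.

Yes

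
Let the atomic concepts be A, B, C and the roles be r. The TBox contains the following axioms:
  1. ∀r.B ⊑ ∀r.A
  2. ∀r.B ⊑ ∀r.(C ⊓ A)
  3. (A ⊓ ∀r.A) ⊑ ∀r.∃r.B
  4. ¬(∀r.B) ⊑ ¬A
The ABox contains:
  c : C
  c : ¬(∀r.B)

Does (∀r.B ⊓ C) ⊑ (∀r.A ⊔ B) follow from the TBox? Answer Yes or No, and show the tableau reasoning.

Yes

1. (∀r.B ⊓ C) ⊑ (∀r.A ⊔ B)  ⇔  ((∀r.B ⊓ C) ⊓ (∃r.¬A ⊓ ¬B)) unsat w.r.t. T
   all branches close; clash {A, ¬A} at an ∃-successor
2. Hence (∀r.B ⊓ C) ⊑ (∀r.A ⊔ B): entailed.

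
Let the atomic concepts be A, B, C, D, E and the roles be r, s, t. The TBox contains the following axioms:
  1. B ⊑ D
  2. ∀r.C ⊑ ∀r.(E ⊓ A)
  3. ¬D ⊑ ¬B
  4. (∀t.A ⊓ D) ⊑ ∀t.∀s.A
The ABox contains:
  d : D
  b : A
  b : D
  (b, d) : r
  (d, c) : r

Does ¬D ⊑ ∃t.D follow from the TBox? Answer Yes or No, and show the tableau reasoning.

No

1. ¬D ⊑ ∃t.D  ⇔  (¬D ⊓ ∀t.¬D) unsat w.r.t. T
   apply at x₀: ¬D⊑¬B
   open: L(x₀) ⊇ {¬B, ¬D, ∀t.¬D, ∃r.¬C} (+ ∃-successors)
2. Hence ¬D ⊑ ∃t.D: not entailed.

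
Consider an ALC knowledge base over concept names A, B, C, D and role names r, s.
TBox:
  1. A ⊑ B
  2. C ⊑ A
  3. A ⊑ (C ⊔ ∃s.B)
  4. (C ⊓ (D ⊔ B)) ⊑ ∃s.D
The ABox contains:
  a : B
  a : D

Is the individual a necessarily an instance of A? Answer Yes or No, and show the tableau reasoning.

1. a : A?  L(a) = {B, D} ∪ {¬A}
   open: L(a) ⊇ {B, D, ¬A, ¬C} — a ∉ A possible
2. Hence a : A: not entailed.

No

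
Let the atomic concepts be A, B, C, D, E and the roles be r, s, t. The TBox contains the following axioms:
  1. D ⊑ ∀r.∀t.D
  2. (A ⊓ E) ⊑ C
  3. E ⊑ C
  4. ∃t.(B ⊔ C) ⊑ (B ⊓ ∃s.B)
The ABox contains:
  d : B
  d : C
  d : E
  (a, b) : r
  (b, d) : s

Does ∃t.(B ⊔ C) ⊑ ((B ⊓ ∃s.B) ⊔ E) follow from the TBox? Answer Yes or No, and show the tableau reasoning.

Yes

1. ∃t.(B ⊔ C) ⊑ ((B ⊓ ∃s.B) ⊔ E)  ⇔  (∃t.(B ⊔ C) ⊓ ((¬B ⊔ ∀s.¬B) ⊓ ¬E)) unsat w.r.t. T
   all branches close; clash {B, ¬B} at an ∃-successor
2. Hence ∃t.(B ⊔ C) ⊑ ((B ⊓ ∃s.B) ⊔ E): entailed.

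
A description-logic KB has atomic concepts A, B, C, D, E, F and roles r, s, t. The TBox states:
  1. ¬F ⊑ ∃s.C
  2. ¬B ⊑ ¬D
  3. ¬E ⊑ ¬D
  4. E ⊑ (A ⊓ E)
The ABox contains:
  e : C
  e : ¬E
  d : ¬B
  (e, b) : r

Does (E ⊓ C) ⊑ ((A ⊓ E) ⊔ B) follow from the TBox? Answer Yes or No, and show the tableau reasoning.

1. (E ⊓ C) ⊑ ((A ⊓ E) ⊔ B)  ⇔  ((E ⊓ C) ⊓ ((¬A ⊔ ¬E) ⊓ ¬B)) unsat w.r.t. T
   all branches close; clash {E, ¬E} at x₀
2. Hence (E ⊓ C) ⊑ ((A ⊓ E) ⊔ B): entailed.

Yes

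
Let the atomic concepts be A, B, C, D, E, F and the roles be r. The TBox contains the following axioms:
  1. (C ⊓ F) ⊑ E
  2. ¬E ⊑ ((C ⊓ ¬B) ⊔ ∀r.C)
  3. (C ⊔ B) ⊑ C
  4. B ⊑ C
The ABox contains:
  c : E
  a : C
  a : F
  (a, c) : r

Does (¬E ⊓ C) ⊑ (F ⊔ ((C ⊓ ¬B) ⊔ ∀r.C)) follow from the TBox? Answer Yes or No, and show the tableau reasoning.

Yes

1. (¬E ⊓ C) ⊑ (F ⊔ ((C ⊓ ¬B) ⊔ ∀r.C))  ⇔  ((¬E ⊓ C) ⊓ (¬F ⊓ ((¬C ⊔ B) ⊓ ∃r.¬C))) unsat w.r.t. T
   all branches close; clash {E, ¬E} at x₀
2. Hence (¬E ⊓ C) ⊑ (F ⊔ ((C ⊓ ¬B) ⊔ ∀r.C)): entailed.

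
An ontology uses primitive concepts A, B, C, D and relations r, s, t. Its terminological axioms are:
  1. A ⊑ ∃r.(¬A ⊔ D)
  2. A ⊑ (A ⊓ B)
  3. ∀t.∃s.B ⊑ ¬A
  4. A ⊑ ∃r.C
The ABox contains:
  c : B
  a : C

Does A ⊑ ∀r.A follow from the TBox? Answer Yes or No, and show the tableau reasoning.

No

1. A ⊑ ∀r.A  ⇔  (A ⊓ ∃r.¬A) unsat w.r.t. T
   apply at x₀: A⊑∃r.(¬A ⊔ D); A⊑(A ⊓ B); A⊑∃r.C
   open: L(x₀) ⊇ {A, B, ∃r.(¬A ⊔ D), ∃r.C, ∃r.¬A, …} (+ ∃-successors)
2. Hence A ⊑ ∀r.A: not entailed.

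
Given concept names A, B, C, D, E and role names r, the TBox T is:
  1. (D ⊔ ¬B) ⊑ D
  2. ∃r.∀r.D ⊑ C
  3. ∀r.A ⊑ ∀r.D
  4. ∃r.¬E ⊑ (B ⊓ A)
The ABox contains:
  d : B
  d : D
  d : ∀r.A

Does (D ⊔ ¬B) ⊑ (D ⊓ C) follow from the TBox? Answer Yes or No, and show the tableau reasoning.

1. (D ⊔ ¬B) ⊑ (D ⊓ C)  ⇔  ((D ⊔ ¬B) ⊓ (¬D ⊔ ¬C)) unsat w.r.t. T
   apply at x₀: (D ⊔ ¬B)⊑D
   open: L(x₀) ⊇ {D, ¬C, ∀r.E, ∀r.∃r.¬D, ∃r.¬A} (+ ∃-successors)
2. Hence (D ⊔ ¬B) ⊑ (D ⊓ C): not entailed.

No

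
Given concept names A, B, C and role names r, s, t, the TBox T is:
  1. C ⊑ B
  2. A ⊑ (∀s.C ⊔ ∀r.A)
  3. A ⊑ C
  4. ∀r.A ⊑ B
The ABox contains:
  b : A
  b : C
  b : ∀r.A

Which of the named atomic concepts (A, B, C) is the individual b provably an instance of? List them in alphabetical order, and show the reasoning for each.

{A, B, C}

1. b : A?  L(b) = {A, C, ∀r.A} ∪ {¬A}
   clash {A, ¬A} at b — b ∈ A
2. b : B?  L(b) = {A, C, ∀r.A} ∪ {¬B}
   clash {B, ¬B} at b — b ∈ B
3. b : C?  L(b) = {A, C, ∀r.A} ∪ {¬C}
   clash {C, ¬C} at b — b ∈ C
4. Entailed for b: {A, B, C}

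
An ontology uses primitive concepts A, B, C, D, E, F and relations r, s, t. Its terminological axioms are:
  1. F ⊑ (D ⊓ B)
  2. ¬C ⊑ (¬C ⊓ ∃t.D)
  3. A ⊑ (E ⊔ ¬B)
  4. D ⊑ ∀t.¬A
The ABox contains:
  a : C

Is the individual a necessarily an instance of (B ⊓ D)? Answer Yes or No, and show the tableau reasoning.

No

1. a : (B ⊓ D)?  L(a) = {C} ∪ {(¬B ⊔ ¬D)}
   open: L(a) ⊇ {C, ¬A, ¬B, ¬D, ¬F} — a ∉ (B ⊓ D) possible
2. Hence a : (B ⊓ D): not entailed.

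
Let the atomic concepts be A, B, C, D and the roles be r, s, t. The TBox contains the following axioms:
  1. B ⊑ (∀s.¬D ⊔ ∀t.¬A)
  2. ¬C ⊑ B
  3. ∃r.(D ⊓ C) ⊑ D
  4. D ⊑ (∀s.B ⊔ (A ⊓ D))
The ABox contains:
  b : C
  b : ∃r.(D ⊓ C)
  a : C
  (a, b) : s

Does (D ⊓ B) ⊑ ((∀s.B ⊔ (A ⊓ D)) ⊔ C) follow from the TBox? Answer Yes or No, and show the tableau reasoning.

1. (D ⊓ B) ⊑ ((∀s.B ⊔ (A ⊓ D)) ⊔ C)  ⇔  ((D ⊓ B) ⊓ ((∃s.¬B ⊓ (¬A ⊔ ¬D)) ⊓ ¬C)) unsat w.r.t. T
   all branches close; clash {D, ¬D} at x₀
2. Hence (D ⊓ B) ⊑ ((∀s.B ⊔ (A ⊓ D)) ⊔ C): entailed.

Yes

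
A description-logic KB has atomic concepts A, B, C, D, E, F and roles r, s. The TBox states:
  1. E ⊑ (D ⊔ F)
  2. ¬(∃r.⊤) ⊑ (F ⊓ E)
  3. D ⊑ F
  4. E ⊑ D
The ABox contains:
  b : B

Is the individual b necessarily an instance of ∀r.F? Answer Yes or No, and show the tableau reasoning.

1. b : ∀r.F?  L(b) = {B} ∪ {∃r.¬F}
   open: L(b) ⊇ {B, ¬D, ¬E, ∃r.¬F, ∃r.⊤} (+ ∃-successors) — b ∉ ∀r.F possible
2. Hence b : ∀r.F: not entailed.

No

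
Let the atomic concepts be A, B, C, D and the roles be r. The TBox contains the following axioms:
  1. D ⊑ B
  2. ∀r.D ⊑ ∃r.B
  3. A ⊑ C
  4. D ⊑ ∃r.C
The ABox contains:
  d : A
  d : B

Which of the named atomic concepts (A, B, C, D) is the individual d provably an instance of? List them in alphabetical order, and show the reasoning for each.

1. d : A?  L(d) = {A, B} ∪ {¬A}
   clash {A, ¬A} at d — d ∈ A
2. d : B?  L(d) = {A, B} ∪ {¬B}
   clash {B, ¬B} at d — d ∈ B
3. d : C?  L(d) = {A, B} ∪ {¬C}
   clash {C, ¬C} at d — d ∈ C
4. d : D?  L(d) = {A, B} ∪ {¬D}
   apply at d: A⊑C
   open: L(d) ⊇ {A, B, C, ¬D, ∃r.¬D} (+ ∃-successors) — d ∉ D possible
5. Entailed for d: {A, B, C}

{A, B, C}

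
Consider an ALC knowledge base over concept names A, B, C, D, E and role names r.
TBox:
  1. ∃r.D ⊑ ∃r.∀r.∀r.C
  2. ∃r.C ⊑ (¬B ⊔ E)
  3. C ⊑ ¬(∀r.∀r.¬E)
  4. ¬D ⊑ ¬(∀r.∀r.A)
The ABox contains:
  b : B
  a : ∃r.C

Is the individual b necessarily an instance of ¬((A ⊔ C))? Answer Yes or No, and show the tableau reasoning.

No

1. b : ¬((A ⊔ C))?  L(b) = {B} ∪ {(A ⊔ C)}
   open: L(b) ⊇ {A, B, D, ¬C, ∀r.¬C, …} — b ∉ ¬((A ⊔ C)) possible
2. Hence b : ¬((A ⊔ C)): not entailed.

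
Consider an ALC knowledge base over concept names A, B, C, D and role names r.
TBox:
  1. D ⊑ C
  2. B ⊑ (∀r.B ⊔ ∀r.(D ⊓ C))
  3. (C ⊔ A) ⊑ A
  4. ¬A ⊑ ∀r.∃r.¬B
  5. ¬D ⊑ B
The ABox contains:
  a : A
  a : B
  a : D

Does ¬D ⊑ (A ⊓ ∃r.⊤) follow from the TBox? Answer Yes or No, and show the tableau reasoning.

1. ¬D ⊑ (A ⊓ ∃r.⊤)  ⇔  (¬D ⊓ (¬A ⊔ ∀r.⊥)) unsat w.r.t. T
   apply at x₀: ¬D⊑B
   open: L(x₀) ⊇ {B, ¬A, ¬C, ¬D, ∀r.B, …}
2. Hence ¬D ⊑ (A ⊓ ∃r.⊤): not entailed.

No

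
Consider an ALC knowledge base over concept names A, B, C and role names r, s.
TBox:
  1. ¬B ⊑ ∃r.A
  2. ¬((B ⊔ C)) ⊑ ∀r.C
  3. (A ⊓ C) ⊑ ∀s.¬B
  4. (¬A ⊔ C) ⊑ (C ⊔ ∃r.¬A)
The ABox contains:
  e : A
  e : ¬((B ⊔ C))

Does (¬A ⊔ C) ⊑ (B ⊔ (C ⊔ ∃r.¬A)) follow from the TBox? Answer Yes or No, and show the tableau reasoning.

1. (¬A ⊔ C) ⊑ (B ⊔ (C ⊔ ∃r.¬A))  ⇔  ((¬A ⊔ C) ⊓ (¬B ⊓ (¬C ⊓ ∀r.A))) unsat w.r.t. T
   all branches close; clash {C, ¬C} at x₀
2. Hence (¬A ⊔ C) ⊑ (B ⊔ (C ⊔ ∃r.¬A)): entailed.

Yes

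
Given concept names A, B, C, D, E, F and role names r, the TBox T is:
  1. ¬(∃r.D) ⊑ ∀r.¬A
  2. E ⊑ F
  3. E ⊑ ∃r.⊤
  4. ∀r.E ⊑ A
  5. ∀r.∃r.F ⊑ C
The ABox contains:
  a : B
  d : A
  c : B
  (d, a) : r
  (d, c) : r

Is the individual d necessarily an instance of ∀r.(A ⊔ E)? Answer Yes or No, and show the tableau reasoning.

No

1. d : ∀r.(A ⊔ E)?  L(d) = {A} ∪ {∃r.(¬A ⊓ ¬E)}
   open: L(d) ⊇ {A, ¬E, ∃r.(¬A ⊓ ¬E), ∃r.D, ∃r.∀r.¬F} (+ ∃-successors) — d ∉ ∀r.(A ⊔ E) possible
2. Hence d : ∀r.(A ⊔ E): not entailed.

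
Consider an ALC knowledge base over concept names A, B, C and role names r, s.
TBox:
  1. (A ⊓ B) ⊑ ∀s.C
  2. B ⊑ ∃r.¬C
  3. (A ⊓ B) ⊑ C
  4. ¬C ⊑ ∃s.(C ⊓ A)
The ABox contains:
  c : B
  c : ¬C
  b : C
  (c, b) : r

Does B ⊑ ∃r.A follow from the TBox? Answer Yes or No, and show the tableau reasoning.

No

1. B ⊑ ∃r.A  ⇔  (B ⊓ ∀r.¬A) unsat w.r.t. T
   apply at x₀: B⊑∃r.¬C
   open: L(x₀) ⊇ {B, C, ¬A, ∀r.¬A, ∃r.¬C} (+ ∃-successors)
2. Hence B ⊑ ∃r.A: not entailed.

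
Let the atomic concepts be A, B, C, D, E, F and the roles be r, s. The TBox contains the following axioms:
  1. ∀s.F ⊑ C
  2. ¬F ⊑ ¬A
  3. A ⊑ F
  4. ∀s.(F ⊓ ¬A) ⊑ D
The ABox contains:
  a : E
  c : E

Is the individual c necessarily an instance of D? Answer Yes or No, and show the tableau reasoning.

1. c : D?  L(c) = {E} ∪ {¬D}
   open: L(c) ⊇ {E, F, ¬D, ∃s.(¬F ⊔ A), ∃s.¬F} (+ ∃-successors) — c ∉ D possible
2. Hence c : D: not entailed.

No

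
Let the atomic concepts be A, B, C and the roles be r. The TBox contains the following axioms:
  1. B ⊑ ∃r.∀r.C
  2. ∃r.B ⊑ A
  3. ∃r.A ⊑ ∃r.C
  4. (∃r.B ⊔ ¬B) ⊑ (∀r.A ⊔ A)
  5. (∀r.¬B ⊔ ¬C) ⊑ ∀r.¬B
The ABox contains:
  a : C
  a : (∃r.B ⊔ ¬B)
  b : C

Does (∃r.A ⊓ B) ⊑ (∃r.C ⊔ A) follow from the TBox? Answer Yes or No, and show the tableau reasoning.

Yes

1. (∃r.A ⊓ B) ⊑ (∃r.C ⊔ A)  ⇔  ((∃r.A ⊓ B) ⊓ (∀r.¬C ⊓ ¬A)) unsat w.r.t. T
   all branches close; clash {A, ¬A} at x₀
2. Hence (∃r.A ⊓ B) ⊑ (∃r.C ⊔ A): entailed.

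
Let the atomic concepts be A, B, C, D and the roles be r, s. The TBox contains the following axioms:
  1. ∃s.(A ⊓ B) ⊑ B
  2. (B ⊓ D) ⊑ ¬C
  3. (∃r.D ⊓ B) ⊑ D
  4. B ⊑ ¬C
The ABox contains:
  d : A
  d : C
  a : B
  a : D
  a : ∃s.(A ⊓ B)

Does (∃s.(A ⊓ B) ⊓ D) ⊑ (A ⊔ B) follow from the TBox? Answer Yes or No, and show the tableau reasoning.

1. (∃s.(A ⊓ B) ⊓ D) ⊑ (A ⊔ B)  ⇔  ((∃s.(A ⊓ B) ⊓ D) ⊓ (¬A ⊓ ¬B)) unsat w.r.t. T
   all branches close; clash {B, ¬B} at x₀
2. Hence (∃s.(A ⊓ B) ⊓ D) ⊑ (A ⊔ B): entailed.

Yes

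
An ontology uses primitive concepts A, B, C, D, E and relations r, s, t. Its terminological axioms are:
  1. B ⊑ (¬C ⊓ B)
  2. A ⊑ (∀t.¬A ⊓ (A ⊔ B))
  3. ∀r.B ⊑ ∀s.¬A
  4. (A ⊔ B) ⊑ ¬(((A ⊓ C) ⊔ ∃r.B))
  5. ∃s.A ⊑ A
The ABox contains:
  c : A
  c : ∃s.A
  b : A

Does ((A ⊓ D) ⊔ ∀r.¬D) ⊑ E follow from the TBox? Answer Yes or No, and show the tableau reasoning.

1. ((A ⊓ D) ⊔ ∀r.¬D) ⊑ E  ⇔  (((A ⊓ D) ⊔ ∀r.¬D) ⊓ ¬E) unsat w.r.t. T
   open: L(x₀) ⊇ {A, D, ¬B, ¬C, ¬E, …} (+ ∃-successors)
2. Hence ((A ⊓ D) ⊔ ∀r.¬D) ⊑ E: not entailed.

No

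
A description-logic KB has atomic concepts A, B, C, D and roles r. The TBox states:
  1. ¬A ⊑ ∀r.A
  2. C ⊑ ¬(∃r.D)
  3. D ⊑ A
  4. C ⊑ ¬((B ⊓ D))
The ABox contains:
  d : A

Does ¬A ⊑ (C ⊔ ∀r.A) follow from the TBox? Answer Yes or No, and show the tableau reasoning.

1. ¬A ⊑ (C ⊔ ∀r.A)  ⇔  (¬A ⊓ (¬C ⊓ ∃r.¬A)) unsat w.r.t. T
   all branches close; clash {A, ¬A} at x₀
2. Hence ¬A ⊑ (C ⊔ ∀r.A): entailed.

Yes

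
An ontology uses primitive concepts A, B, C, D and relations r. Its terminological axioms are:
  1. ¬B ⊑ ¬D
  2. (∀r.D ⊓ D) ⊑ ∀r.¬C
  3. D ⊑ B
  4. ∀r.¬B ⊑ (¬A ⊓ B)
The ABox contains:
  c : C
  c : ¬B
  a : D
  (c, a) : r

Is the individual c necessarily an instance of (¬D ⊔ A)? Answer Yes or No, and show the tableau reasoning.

Yes

1. c : (¬D ⊔ A)?  L(c) = {C, ¬B} ∪ {(D ⊓ ¬A)}
   clash {D, ¬D} at c — c ∈ (¬D ⊔ A)
2. Hence c : (¬D ⊔ A): entailed.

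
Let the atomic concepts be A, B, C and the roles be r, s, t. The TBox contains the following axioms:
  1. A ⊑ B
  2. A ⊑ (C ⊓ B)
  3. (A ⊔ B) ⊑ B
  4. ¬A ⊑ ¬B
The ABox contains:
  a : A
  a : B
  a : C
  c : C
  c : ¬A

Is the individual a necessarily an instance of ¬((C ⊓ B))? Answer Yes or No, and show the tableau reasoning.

No

1. a : ¬((C ⊓ B))?  L(a) = {A, B, C} ∪ {(C ⊓ B)}
   open: L(a) ⊇ {A, B, C} — a ∉ ¬((C ⊓ B)) possible
2. Hence a : ¬((C ⊓ B)): not entailed.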